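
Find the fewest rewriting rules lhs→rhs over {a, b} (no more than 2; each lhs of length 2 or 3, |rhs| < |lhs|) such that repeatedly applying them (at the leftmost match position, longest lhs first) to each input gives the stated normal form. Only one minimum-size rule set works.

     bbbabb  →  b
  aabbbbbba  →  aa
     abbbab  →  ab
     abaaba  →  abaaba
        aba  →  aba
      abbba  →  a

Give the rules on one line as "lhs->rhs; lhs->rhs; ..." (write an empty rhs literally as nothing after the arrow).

bb->b; bba->

  | bbbabb => bbabb => bb => b
  | aabbbbbba => aabbbbba => aabbbba => aabbba => aabba => aa
  | abbbab => abbab => ab
  | abaaba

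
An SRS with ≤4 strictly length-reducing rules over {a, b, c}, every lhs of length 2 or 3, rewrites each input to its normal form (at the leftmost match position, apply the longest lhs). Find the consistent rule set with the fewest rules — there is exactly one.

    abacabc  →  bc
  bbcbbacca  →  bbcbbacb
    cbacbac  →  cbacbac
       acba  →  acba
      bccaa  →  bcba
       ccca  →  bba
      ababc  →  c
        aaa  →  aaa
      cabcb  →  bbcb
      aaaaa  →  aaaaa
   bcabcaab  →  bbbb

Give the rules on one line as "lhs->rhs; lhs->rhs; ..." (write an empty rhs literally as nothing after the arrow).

  | abacabc => acabc => abbc => bc
  | bbcbbacca => bbcbbacb
  | cbacbac
  | acba

ab->; ca->b; ccc->bb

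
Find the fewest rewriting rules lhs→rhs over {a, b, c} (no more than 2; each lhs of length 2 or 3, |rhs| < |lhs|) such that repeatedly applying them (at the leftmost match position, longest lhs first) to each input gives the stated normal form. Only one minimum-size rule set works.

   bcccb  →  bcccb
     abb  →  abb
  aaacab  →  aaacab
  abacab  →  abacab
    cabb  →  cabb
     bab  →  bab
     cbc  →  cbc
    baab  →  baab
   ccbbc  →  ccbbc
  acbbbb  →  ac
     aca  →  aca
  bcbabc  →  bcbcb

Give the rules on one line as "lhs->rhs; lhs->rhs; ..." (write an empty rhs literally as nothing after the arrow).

  | bcccb
  | abb
  | aaacab
  | abacab

abc->cb; acb->ac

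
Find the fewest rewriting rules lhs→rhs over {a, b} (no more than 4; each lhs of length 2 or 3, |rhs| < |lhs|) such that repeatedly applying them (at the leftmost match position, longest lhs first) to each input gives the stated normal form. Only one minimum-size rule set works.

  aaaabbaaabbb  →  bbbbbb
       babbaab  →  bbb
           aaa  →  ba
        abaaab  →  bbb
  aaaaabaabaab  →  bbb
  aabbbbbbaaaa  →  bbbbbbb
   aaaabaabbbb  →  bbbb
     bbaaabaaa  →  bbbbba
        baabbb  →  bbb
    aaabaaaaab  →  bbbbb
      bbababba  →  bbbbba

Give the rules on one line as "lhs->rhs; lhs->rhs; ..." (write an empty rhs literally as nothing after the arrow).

  | aaaabbaaabbb => baabbaaabbb => bbaaabbb => bbbabbb => bbbbbb
  | babbaab => bbbaab => bbb
  | aaa => ba
  | abaaab => baaab => bbab => bbb

aa->b; aab->; ab->b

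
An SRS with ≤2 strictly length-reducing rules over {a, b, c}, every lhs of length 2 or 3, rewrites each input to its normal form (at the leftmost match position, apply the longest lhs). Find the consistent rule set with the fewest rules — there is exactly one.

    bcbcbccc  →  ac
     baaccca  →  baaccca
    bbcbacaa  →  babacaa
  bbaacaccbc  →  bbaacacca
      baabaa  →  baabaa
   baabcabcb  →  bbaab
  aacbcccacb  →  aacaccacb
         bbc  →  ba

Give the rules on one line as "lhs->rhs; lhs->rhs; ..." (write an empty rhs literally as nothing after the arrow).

  | bcbcbccc => abcbccc => aabccc => aaacc => bcc => ac
  | baaccca
  | bbcbacaa => babacaa
  | bbaacaccbc => bbaacacca

aaa->b; bc->a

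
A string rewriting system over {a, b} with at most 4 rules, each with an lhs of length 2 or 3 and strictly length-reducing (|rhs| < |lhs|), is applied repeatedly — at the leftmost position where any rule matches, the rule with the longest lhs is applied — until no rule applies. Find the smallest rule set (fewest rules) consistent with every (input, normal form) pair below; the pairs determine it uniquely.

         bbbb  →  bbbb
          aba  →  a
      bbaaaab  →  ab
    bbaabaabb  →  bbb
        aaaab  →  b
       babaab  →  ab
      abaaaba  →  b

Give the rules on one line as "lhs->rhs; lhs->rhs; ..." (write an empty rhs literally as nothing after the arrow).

aa->b; aaa->b; ba->; bba->aa

  | bbbb
  | aba => a
  | bbaaaab => aaaaab => baab => ab
  | bbaabaabb => aaabaabb => bbaabb => aaabb => bbb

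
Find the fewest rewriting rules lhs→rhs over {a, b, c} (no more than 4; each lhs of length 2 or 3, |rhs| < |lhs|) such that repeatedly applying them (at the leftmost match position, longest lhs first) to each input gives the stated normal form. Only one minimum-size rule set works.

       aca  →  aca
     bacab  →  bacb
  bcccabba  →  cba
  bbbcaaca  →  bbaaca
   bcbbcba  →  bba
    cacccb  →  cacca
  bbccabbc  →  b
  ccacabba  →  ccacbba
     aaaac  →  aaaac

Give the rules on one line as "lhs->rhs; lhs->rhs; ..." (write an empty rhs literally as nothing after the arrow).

ab->b; bc->; ccb->ca

  | aca
  | bacab => bacb
  | bcccabba => ccabba => ccbba => caba => cba
  | bbbcaaca => bbaaca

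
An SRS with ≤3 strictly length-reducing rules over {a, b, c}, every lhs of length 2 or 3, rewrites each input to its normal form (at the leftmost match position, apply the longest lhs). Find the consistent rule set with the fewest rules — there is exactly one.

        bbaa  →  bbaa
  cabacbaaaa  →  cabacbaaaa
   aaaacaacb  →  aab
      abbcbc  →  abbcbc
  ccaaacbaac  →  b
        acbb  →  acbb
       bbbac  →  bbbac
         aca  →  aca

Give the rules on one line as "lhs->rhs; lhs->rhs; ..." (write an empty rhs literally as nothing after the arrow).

  | bbaa
  | cabacbaaaa
  | aaaacaacb => aaaacb => aab
  | abbcbc

aac->; cca->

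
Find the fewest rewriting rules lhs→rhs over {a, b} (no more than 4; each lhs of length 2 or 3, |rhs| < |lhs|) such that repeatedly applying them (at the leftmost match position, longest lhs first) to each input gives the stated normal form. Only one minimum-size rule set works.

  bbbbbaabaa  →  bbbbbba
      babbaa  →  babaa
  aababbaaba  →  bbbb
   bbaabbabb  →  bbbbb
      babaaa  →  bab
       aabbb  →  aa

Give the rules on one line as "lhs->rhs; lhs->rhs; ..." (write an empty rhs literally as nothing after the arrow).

  | bbbbbaabaa => bbbbbaaaa => bbbbbba
  | babbaa => babaa
  | aababbaaba => aaabbaaba => bbbaaba => bbbaaa => bbbb
  | bbaabbabb => bbaababb => bbaaabb => bbbbb

aaa->b; aab->aa; abb->ab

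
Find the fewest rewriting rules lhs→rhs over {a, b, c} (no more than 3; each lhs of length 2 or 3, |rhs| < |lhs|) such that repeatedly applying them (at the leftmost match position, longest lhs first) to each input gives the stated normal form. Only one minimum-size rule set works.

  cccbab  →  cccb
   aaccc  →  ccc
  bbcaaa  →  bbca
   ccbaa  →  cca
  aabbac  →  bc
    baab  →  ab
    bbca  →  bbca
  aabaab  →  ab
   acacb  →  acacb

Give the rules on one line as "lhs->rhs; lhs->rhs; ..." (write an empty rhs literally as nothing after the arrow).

aa->; ba->

  | cccbab => cccb
  | aaccc => ccc
  | bbcaaa => bbca
  | ccbaa => cca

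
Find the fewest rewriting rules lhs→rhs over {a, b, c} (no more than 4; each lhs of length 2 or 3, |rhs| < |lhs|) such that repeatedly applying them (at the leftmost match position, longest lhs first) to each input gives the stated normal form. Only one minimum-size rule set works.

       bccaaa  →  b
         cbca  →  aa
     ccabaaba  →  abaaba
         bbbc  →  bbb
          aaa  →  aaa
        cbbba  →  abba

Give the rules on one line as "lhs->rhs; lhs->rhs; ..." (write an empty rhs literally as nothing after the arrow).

  | bccaaa => bcaaa => bcaa => bca => bc => b
  | cbca => aca => aa
  | ccabaaba => cabaaba => abaaba
  | bbbc => bbb

bc->b; bca->bc; ca->a; cb->a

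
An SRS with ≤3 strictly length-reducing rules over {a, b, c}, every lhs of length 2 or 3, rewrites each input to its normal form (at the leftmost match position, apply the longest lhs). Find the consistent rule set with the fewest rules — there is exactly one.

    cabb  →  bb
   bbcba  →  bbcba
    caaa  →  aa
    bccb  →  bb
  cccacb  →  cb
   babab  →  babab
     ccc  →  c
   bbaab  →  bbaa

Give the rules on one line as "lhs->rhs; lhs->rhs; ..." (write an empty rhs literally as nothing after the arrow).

aab->aa; ca->; cc->

  | cabb => bb
  | bbcba
  | caaa => aa
  | bccb => bb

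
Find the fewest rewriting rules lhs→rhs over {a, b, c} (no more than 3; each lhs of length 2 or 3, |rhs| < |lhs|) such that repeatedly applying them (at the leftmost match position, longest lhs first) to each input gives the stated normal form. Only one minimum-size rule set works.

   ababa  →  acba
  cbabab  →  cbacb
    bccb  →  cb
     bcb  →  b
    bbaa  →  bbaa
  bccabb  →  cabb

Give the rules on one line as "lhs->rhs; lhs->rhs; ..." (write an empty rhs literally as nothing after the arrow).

aba->ac; bc->

  | ababa => acba
  | cbabab => cbacb
  | bccb => cb
  | bcb => b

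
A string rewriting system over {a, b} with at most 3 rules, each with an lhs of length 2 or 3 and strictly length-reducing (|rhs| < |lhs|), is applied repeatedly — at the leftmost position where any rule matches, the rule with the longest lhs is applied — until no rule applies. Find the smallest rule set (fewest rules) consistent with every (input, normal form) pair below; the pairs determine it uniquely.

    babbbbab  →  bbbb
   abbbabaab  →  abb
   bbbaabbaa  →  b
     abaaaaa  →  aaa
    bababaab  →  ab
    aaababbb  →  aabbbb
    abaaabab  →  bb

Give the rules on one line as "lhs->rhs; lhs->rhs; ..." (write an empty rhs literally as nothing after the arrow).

  | babbbbab => bbbbab => bbbb
  | abbbabaab => abbbaab => abbab => abb
  | bbbaabbaa => bbabbaa => bbbaa => bba => b
  | abaaaaa => baaaa => aaa

aba->b; ba->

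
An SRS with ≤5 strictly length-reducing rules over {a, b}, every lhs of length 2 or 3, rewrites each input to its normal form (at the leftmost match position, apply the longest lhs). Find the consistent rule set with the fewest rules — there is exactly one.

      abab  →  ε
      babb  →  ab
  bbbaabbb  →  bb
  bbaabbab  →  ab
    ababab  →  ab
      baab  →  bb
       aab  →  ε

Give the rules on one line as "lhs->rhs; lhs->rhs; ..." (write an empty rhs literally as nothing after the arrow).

aab->; abb->; ba->b; bbb->ab

  | abab => abb => ε
  | babb => bbb => ab
  | bbbaabbb => abaabbb => ababbb => abbbb => bb
  | bbaabbab => bbabbab => bbbbab => abbab => ab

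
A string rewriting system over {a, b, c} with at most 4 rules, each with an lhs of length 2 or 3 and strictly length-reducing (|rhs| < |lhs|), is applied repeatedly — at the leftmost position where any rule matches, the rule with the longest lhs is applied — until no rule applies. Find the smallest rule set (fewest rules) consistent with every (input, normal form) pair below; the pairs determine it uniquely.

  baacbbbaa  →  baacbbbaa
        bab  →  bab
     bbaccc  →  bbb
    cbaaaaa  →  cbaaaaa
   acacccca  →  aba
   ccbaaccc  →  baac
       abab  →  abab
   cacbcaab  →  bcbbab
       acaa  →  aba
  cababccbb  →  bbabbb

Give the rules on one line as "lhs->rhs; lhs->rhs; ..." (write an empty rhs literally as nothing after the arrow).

bac->bb; ca->b; cc->

  | baacbbbaa
  | bab
  | bbaccc => bbbcc => bbb
  | cbaaaaa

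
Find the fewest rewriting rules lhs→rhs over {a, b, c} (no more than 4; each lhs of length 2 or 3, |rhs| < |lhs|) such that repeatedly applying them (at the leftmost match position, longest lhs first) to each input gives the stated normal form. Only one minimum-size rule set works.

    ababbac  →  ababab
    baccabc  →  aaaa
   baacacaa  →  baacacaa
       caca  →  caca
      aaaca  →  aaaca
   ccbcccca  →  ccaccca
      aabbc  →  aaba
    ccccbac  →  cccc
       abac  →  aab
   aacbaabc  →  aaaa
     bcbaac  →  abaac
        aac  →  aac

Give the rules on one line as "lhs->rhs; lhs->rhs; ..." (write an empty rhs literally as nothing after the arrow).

bac->ab; bc->a; cba->

  | ababbac => ababab
  | baccabc => abcabc => aaabc => aaaa
  | baacacaa
  | caca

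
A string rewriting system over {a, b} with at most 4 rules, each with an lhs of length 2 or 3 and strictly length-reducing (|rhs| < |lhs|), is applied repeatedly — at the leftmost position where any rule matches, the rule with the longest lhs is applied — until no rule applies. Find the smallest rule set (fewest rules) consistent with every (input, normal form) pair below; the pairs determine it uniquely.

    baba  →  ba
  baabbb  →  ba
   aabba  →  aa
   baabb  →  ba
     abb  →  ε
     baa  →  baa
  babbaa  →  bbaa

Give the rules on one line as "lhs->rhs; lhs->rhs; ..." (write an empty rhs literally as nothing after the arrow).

ab->; abb->ab; bab->b

  | baba => ba
  | baabbb => baabb => baab => ba
  | aabba => aaba => aa
  | baabb => baab => ba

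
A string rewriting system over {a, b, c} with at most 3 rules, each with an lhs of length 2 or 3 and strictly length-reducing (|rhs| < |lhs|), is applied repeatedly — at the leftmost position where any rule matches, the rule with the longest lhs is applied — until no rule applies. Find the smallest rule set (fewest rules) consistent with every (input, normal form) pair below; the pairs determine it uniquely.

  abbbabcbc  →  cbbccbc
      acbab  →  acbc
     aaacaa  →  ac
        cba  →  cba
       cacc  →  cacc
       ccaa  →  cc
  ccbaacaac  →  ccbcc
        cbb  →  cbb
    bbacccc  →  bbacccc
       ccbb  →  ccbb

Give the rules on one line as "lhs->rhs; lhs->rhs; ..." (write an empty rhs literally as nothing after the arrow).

  | abbbabcbc => cbbabcbc => cbbccbc
  | acbab => acbc
  | aaacaa => acaa => ac
  | cba

aa->; ab->c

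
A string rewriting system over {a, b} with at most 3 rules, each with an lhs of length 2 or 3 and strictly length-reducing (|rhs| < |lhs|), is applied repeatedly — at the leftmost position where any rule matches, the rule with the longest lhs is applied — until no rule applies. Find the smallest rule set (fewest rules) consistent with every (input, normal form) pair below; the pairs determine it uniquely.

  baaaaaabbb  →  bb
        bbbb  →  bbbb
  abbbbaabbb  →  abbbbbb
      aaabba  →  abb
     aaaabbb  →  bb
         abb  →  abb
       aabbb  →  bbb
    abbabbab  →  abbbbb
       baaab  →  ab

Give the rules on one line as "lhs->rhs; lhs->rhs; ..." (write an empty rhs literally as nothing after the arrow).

  | baaaaaabbb => aaaabbb => aababb => baabb => bb
  | bbbb
  | abbbbaabbb => abbbbbb
  | aaabba => ababa => abba => abb

aab->ba; ba->b; baa->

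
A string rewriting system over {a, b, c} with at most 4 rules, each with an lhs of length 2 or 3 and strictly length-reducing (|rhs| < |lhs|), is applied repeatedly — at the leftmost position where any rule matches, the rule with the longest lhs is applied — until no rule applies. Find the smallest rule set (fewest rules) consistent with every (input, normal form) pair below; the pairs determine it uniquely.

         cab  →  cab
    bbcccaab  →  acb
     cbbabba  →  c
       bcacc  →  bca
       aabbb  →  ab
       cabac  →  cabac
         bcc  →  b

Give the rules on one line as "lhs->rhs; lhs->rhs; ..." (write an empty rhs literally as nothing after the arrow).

aa->; bb->a; cc->

  | cab
  | bbcccaab => acccaab => acaab => acb
  | cbbabba => caabba => cbba => caa => c
  | bcacc => bca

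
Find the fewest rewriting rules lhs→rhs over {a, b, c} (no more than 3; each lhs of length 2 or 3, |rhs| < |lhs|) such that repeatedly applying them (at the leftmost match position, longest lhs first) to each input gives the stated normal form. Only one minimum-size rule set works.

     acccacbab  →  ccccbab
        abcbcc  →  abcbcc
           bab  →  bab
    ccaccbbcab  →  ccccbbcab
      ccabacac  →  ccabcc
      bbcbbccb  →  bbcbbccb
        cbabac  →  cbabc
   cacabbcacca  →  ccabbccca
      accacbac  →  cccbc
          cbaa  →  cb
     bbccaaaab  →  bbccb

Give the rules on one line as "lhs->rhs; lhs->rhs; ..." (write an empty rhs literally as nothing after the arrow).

aa->; ac->c

  | acccacbab => cccacbab => ccccbab
  | abcbcc
  | bab
  | ccaccbbcab => ccccbbcab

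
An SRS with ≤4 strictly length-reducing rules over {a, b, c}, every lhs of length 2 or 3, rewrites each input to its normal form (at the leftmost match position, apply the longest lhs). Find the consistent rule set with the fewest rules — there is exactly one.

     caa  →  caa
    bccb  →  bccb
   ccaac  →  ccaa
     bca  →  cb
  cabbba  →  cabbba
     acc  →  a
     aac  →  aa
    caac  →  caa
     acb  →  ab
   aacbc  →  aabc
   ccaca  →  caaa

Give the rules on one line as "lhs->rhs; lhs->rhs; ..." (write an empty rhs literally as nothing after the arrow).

ac->a; bca->cb; cac->aa

  | caa
  | bccb
  | ccaac => ccaa
  | bca => cb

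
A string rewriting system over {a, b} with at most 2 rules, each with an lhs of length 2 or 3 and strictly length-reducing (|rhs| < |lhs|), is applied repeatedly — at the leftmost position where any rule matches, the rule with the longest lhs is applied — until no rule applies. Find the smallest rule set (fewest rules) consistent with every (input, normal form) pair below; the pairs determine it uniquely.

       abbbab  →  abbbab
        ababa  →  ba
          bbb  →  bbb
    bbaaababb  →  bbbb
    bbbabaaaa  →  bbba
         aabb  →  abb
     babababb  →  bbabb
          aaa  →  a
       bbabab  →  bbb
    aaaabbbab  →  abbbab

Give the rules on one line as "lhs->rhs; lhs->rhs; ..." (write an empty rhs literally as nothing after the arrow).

  | abbbab
  | ababa => ba
  | bbb
  | bbaaababb => bbaababb => bbababb => bbbb

aa->a; aba->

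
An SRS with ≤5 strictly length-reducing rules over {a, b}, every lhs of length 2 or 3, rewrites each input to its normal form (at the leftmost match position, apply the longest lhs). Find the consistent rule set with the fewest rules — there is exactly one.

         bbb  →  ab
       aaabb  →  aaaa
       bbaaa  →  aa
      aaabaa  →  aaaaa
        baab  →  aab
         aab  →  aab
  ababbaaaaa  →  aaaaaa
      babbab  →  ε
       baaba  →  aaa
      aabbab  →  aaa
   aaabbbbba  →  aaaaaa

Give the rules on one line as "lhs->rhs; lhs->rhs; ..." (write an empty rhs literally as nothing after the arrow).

ba->a; bab->; bb->a; bba->b

  | bbb => ab
  | aaabb => aaaa
  | bbaaa => baa => aa
  | aaabaa => aaaaa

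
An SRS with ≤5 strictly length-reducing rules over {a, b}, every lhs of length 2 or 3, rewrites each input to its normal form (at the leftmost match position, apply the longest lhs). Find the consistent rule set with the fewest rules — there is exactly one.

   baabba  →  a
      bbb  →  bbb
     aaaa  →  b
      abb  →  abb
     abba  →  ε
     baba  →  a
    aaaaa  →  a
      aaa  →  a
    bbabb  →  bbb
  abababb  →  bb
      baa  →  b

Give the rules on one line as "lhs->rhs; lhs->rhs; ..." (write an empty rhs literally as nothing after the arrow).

aa->b; aba->; ba->a; bab->b

  | baabba => aabba => bbba => bba => ba => a
  | bbb
  | aaaa => baa => aa => b
  | abb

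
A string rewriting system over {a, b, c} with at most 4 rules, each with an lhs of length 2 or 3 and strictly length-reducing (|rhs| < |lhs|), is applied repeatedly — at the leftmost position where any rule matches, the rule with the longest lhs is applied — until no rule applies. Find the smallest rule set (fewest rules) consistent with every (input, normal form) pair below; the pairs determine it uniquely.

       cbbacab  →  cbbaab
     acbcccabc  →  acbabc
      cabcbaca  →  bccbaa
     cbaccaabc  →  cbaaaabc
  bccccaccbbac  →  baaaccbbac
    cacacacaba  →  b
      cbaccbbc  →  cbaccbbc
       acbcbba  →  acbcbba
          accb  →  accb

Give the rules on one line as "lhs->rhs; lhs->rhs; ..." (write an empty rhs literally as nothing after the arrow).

aca->aa; ca->; cab->bc; cca->aa

  | cbbacab => cbbaab
  | acbcccabc => acbcaabc => acbabc
  | cabcbaca => bccbaca => bccbaa
  | cbaccaabc => cbaaaabc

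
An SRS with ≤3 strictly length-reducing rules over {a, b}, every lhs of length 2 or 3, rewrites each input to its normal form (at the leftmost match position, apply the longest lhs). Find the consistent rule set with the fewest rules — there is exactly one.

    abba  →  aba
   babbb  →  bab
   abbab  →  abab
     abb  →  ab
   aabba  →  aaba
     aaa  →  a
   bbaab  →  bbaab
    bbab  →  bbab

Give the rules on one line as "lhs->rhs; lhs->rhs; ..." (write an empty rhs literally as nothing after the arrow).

  | abba => aba
  | babbb => babb => bab
  | abbab => abab
  | abb => ab

aaa->a; abb->ab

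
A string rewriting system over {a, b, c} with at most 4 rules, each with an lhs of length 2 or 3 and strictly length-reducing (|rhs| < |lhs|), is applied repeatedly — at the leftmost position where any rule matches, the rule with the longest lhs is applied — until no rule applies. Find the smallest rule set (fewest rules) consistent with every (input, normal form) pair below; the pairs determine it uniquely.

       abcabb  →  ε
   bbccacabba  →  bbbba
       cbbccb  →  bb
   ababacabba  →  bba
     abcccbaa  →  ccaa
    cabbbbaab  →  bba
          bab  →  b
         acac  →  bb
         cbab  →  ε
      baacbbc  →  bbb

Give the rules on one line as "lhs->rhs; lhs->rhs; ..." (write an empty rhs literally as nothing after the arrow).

  | abcabb => cabb => cb => ε
  | bbccacabba => bbcacabba => bbacabba => bbbabba => bbbba
  | cbbccb => bccb => bcb => bb
  | ababacabba => abacabba => acabba => babba => bba

ab->; ac->b; bc->b; cb->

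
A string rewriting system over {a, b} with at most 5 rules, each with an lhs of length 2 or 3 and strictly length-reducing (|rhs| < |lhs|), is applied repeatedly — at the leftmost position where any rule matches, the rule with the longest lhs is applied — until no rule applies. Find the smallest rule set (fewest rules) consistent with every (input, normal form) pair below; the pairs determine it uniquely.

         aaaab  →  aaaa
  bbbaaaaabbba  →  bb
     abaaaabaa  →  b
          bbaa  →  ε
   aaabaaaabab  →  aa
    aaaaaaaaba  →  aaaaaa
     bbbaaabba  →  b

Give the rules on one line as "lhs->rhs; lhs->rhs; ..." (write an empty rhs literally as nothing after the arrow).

  | aaaab => aaaa
  | bbbaaaaabbba => bbaaaabbba => baaabbba => aabbba => aba => bb
  | abaaaabaa => bbaaabaa => baabaa => abaa => bba => b
  | bbaa => ba => ε

ab->a; aba->bb; abb->; ba->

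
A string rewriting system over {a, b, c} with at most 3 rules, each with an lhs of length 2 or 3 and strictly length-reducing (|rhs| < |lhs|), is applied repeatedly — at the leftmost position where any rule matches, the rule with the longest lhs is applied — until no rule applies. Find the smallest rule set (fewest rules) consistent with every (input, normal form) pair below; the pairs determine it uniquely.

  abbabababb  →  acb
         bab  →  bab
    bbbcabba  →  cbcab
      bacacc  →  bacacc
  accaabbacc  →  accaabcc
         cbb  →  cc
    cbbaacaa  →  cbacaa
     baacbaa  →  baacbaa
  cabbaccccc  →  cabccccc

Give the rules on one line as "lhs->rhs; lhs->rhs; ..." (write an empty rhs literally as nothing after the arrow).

bb->c; bba->b

  | abbabababb => abbababb => abbabb => abbb => acb
  | bab
  | bbbcabba => cbcabba => cbcab
  | bacacc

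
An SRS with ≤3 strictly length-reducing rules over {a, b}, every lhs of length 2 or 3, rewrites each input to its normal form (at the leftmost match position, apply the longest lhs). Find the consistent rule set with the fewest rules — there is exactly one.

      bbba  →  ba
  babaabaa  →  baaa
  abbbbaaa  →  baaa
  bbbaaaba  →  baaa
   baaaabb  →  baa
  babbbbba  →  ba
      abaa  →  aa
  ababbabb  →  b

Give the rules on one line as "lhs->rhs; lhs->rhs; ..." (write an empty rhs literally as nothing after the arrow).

  | bbba => bba => ba
  | babaabaa => baabaa => baaa
  | abbbbaaa => bbbaaa => bbaaa => baaa
  | bbbaaaba => bbaaaba => baaaba => baaa

ab->; bb->b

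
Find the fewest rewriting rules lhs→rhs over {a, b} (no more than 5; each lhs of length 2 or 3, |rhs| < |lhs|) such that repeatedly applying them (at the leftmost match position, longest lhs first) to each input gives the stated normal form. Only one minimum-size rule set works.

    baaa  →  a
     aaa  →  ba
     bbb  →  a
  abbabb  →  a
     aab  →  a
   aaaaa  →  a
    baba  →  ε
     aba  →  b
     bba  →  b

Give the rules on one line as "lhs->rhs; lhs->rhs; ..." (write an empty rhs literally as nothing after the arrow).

  | baaa => a
  | aaa => ba
  | bbb => ab => a
  | abbabb => ababb => aabb => bbb => ab => a

aa->b; ab->a; baa->; bb->a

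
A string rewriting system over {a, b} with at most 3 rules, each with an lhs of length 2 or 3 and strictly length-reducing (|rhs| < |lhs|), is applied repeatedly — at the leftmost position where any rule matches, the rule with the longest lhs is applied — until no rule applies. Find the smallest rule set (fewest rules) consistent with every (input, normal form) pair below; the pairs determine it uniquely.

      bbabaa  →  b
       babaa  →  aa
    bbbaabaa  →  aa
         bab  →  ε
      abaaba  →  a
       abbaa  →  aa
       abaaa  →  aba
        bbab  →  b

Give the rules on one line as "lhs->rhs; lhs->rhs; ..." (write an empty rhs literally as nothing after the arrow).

  | bbabaa => baa => b
  | babaa => aa
  | bbbaabaa => babaa => aa
  | bab => ε

baa->b; bab->; bba->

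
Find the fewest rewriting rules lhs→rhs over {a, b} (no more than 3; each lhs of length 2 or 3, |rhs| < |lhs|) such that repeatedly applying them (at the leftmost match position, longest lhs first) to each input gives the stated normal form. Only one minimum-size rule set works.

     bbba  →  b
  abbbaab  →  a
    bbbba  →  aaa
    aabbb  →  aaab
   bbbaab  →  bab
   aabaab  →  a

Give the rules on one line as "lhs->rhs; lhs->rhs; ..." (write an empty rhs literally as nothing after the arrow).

aba->b; bb->a

  | bbba => aba => b
  | abbbaab => aabaab => abab => bb => a
  | bbbba => abba => aaa
  | aabbb => aaab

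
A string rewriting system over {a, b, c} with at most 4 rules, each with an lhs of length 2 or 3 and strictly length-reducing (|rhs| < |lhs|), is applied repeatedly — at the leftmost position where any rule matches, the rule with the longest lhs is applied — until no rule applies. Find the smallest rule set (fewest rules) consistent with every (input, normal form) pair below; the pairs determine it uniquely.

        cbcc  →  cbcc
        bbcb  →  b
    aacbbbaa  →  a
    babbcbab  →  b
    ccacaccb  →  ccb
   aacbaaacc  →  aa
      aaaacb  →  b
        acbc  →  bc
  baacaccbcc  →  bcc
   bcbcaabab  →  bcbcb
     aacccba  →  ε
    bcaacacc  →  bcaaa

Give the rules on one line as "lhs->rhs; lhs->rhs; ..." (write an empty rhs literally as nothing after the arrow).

ab->b; ac->a; ba->; bb->a

  | cbcc
  | bbcb => acb => ab => b
  | aacbbbaa => aabbbaa => abbbaa => bbbaa => abaa => baa => a
  | babbcbab => bbcbab => acbab => abab => bab => b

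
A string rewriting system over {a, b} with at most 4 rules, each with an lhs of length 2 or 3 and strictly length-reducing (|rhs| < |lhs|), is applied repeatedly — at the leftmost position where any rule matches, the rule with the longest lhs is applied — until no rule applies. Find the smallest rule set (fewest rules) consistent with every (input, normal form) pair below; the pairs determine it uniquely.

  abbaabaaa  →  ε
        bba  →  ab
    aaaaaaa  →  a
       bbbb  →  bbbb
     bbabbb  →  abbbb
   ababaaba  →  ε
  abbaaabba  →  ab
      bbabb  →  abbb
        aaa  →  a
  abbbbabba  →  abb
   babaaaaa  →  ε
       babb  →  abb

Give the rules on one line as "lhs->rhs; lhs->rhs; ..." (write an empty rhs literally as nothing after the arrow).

  | abbaabaaa => aababaaa => ababaaa => aabaaa => abaaa => aaaa => aa => ε
  | bba => ab
  | aaaaaaa => aaaaa => aaa => a
  | bbbb

aa->; aab->ab; ba->a; bba->ab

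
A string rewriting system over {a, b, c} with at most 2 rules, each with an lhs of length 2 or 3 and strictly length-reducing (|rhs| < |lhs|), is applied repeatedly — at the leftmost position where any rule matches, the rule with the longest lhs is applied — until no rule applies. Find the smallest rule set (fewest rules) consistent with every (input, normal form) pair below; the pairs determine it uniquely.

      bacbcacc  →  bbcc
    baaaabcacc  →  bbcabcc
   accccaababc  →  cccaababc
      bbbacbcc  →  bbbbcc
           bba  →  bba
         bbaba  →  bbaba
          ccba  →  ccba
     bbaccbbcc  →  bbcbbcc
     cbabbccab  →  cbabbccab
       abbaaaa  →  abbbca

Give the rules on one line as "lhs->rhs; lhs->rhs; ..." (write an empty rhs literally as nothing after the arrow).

aaa->bc; ac->

  | bacbcacc => bbcacc => bbcc
  | baaaabcacc => bbcabcacc => bbcabcc
  | accccaababc => cccaababc
  | bbbacbcc => bbbbcc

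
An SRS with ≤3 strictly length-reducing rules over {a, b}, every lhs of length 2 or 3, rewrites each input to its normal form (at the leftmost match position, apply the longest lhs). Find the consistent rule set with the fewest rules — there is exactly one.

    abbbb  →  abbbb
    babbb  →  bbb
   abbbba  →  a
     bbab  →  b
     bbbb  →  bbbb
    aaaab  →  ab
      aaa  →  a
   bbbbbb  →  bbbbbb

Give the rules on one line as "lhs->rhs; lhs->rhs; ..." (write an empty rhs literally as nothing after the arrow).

aa->a; ba->; bba->ba

  | abbbb
  | babbb => bbb
  | abbbba => abbba => abba => aba => a
  | bbab => bab => b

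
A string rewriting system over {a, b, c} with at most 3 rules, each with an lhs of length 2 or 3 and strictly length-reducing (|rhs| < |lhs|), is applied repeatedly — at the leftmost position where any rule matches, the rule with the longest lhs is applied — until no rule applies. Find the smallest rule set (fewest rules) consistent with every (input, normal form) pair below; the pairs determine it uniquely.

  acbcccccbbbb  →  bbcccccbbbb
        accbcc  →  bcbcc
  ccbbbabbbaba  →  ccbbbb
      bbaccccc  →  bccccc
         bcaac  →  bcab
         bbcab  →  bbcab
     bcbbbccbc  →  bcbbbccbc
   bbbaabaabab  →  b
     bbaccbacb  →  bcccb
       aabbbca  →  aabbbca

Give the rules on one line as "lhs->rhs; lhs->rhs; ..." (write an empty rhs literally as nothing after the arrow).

ac->b; ba->

  | acbcccccbbbb => bbcccccbbbb
  | accbcc => bcbcc
  | ccbbbabbbaba => ccbbbbbaba => ccbbbbba => ccbbbb
  | bbaccccc => bccccc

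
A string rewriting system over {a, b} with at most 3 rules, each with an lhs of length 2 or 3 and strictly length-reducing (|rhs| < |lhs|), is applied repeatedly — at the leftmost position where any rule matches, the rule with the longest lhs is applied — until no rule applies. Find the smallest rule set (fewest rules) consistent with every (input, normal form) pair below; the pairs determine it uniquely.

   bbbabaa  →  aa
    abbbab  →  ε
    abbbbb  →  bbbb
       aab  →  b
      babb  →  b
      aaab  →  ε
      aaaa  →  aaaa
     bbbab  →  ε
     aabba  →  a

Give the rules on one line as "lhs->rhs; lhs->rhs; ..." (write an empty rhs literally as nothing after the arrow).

aab->b; ab->; ba->a

  | bbbabaa => bbabaa => babaa => abaa => aa
  | abbbab => bbab => bab => ab => ε
  | abbbbb => bbbb
  | aab => b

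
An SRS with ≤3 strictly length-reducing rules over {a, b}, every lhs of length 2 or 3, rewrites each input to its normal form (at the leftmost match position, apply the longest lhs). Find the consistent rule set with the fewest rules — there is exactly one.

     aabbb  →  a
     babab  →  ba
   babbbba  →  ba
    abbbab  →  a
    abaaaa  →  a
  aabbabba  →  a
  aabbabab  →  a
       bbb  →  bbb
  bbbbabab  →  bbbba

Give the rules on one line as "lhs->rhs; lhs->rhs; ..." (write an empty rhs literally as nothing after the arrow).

aa->a; ab->a

  | aabbb => abbb => abb => ab => a
  | babab => baab => bab => ba
  | babbbba => babbba => babba => baba => baa => ba
  | abbbab => abbab => abab => aab => ab => a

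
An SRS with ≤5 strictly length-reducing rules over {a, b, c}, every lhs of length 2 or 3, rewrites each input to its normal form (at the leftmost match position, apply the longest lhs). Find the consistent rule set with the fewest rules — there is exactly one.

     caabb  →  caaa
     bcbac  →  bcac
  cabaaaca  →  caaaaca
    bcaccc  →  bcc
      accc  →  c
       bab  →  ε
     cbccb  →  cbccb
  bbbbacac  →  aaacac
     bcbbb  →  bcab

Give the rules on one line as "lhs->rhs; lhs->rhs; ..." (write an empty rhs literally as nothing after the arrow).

acc->; ba->a; bab->; bb->a

  | caabb => caaa
  | bcbac => bcac
  | cabaaaca => caaaaca
  | bcaccc => bcc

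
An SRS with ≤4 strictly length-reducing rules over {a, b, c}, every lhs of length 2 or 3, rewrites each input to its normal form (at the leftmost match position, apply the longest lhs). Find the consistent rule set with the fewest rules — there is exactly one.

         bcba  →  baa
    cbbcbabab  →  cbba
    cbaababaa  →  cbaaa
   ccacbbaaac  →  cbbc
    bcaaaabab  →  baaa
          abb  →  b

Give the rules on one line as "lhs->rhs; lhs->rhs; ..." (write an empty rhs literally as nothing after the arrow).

  | bcba => baa
  | cbbcbabab => cbbaabab => cbbaab => cbba
  | cbaababaa => cbaabaa => cbaaa
  | ccacbbaaac => cacbbaaac => acbbaaac => cbbaaac => cbbaac => cbbac => cbbc

ab->; ac->c; bcb->ba; ca->a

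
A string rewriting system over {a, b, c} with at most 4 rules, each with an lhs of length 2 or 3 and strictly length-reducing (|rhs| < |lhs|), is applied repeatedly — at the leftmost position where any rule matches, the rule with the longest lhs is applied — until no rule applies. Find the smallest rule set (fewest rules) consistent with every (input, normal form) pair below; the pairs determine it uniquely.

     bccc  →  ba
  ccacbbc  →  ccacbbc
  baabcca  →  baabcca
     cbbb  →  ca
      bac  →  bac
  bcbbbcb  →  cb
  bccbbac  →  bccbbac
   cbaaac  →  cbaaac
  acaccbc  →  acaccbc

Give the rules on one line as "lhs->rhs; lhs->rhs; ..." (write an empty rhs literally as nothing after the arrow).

bbb->a; bca->; ccc->a

  | bccc => ba
  | ccacbbc
  | baabcca
  | cbbb => ca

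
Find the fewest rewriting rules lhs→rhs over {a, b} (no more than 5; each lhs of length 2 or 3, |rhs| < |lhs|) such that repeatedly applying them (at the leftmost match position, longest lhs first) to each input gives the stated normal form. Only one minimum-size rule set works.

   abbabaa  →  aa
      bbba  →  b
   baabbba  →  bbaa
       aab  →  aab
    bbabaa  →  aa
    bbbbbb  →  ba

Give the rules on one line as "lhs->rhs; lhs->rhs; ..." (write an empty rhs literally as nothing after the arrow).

aaa->b; aba->a; bab->ab; bbb->aa

  | abbabaa => ababaa => abaa => aa
  | bbba => aaa => b
  | baabbba => baaaaa => bbaa
  | aab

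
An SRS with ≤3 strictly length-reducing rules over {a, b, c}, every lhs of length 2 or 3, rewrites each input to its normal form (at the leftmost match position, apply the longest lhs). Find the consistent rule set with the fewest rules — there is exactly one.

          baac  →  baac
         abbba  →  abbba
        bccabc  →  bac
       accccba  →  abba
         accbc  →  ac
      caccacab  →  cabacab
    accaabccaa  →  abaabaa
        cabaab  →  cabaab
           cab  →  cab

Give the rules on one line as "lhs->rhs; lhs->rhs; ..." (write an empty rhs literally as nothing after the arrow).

  | baac
  | abbba
  | bccabc => ccabc => babc => bac
  | accccba => abccba => accba => abba

bc->c; cc->b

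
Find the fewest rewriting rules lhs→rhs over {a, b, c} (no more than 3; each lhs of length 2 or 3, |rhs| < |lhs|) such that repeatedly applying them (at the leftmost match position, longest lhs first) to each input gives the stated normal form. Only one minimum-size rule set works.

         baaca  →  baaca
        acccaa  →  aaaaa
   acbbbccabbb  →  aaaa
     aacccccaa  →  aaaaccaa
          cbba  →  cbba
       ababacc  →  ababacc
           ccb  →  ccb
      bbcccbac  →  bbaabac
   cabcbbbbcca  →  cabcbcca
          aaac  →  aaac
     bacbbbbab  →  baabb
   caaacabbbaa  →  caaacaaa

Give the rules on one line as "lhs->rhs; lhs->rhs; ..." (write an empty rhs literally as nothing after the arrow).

bbb->; cba->ab; ccc->aa

  | baaca
  | acccaa => aaaaa
  | acbbbccabbb => acccabbb => aaaabbb => aaaa
  | aacccccaa => aaaaccaa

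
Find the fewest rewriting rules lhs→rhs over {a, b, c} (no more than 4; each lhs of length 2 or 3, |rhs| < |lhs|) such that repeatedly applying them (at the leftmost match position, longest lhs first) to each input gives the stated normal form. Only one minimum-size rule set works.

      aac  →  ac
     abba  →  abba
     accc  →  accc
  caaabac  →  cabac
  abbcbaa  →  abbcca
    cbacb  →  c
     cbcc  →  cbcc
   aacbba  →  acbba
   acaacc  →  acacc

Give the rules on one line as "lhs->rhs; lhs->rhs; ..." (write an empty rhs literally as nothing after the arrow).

  | aac => ac
  | abba
  | accc
  | caaabac => caabac => cabac

aa->a; cba->cc; ccb->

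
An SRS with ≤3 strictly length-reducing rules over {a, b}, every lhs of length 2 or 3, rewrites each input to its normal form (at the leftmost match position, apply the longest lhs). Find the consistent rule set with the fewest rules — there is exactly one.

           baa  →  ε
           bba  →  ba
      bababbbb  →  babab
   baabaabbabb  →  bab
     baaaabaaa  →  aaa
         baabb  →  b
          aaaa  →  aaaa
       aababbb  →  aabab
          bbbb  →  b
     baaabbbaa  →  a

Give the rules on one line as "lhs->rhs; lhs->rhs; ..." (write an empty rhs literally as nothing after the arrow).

baa->; bb->b

  | baa => ε
  | bba => ba
  | bababbbb => bababbb => bababb => babab
  | baabaabbabb => baabbabb => bbabb => babb => bab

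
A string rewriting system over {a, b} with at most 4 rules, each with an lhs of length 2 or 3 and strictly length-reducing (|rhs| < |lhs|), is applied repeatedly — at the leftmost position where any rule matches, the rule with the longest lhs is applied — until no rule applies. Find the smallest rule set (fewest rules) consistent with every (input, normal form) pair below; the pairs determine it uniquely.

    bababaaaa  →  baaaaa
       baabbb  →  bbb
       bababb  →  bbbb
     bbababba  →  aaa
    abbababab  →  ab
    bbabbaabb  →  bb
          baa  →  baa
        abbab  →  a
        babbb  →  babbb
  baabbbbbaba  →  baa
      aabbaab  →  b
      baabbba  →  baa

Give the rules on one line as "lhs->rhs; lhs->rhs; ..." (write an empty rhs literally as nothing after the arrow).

aab->; aba->b; bba->aa

  | bababaaaa => bbbaaaa => baaaaa
  | baabbb => bbb
  | bababb => bbbb
  | bbababba => aababba => abba => aaa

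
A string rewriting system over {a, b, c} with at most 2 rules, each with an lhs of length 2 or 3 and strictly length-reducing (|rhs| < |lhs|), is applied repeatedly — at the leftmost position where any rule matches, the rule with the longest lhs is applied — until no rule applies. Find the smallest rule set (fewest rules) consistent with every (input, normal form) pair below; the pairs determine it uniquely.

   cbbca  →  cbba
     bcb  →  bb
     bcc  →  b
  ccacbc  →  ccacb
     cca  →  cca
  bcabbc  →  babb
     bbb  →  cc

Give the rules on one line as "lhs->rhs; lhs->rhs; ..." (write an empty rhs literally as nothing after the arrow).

bbb->cc; bc->b

  | cbbca => cbba
  | bcb => bb
  | bcc => bc => b
  | ccacbc => ccacb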